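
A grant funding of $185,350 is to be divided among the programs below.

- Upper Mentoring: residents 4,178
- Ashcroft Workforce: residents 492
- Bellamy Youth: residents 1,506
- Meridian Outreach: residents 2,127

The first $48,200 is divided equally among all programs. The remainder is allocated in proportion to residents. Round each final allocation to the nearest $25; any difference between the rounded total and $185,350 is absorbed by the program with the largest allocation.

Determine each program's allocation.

Equal tier: $48,200 ÷ 4 = $12,050 apiece.
Remainder $137,150 by residents (total 8,303): Upper Mentoring 69,012.73 → $69,025; Ashcroft Workforce 8,126.92 → $8,125; Bellamy Youth 24,876.30 → $24,875; Meridian Outreach 35,134.05 → $35,125.
Totals: Upper Mentoring $12,050 + $69,025 = $81,075; Ashcroft Workforce $12,050 + $8,125 = $20,175; Bellamy Youth $12,050 + $24,875 = $36,925; Meridian Outreach $12,050 + $35,125 = $47,175.

Upper Mentoring: $81,075 | Ashcroft Workforce: $20,175 | Bellamy Youth: $36,925 | Meridian Outreach: $47,175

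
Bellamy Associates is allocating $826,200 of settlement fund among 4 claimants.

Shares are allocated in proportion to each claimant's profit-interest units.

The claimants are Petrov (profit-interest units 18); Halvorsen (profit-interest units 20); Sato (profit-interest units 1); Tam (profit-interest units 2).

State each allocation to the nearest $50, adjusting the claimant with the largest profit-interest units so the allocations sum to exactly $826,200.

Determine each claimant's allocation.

Total profit-interest units = 41.
Raw shares: Petrov 18/41 × $826,200 = 362,721.95; Halvorsen 20/41 × $826,200 = 403,024.39; Sato 1/41 × $826,200 = 20,151.22; Tam 2/41 × $826,200 = 40,302.44.
Rounded to nearest $50: Petrov $362,700; Halvorsen $403,000; Sato $20,150; Tam $40,300. Sum = $826,150.
Difference $826,200 − $826,150 = +$50 applied to largest profit-interest units (Halvorsen): Halvorsen becomes $403,050.

Petrov: $362,700 | Halvorsen: $403,050 | Sato: $20,150 | Tam: $40,300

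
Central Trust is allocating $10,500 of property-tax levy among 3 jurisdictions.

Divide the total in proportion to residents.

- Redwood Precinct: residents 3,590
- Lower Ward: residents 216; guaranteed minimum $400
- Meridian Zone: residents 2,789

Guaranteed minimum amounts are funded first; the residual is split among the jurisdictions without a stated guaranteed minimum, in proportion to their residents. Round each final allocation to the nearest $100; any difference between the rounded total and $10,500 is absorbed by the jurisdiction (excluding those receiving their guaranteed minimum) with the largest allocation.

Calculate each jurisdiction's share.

Redwood Precinct: $5,700; Lower Ward: $400; Meridian Zone: $4,400

Guaranteed amounts: Lower Ward $400. Balance $10,100.
Balance split over remaining residents 6,379: Redwood Precinct 5,684.12 → $5,700; Meridian Zone 4,415.88 → $4,400.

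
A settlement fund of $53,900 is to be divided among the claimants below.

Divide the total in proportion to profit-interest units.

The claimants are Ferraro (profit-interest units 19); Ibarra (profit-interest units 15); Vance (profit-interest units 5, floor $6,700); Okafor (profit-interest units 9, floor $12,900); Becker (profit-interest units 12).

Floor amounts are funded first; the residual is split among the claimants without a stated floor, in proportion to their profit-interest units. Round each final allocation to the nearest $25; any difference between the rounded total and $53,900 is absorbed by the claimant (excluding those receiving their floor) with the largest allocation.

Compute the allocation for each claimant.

Ferraro: $14,175; Ibarra: $11,175; Vance: $6,700; Okafor: $12,900; Becker: $8,950

Minimums first: Vance $6,700; Okafor $12,900. Remaining pool $34,300.
Remaining pool split over remaining profit-interest units 46: Ferraro 14,167.39 → $14,175; Ibarra 11,184.78 → $11,175; Becker 8,947.83 → $8,950.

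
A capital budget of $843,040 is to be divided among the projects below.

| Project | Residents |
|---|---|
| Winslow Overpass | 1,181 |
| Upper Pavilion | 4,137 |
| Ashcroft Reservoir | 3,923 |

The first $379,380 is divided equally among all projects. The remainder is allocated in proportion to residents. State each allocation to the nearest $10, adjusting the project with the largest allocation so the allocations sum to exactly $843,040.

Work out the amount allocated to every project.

Winslow Overpass: $185,720 | Upper Pavilion: $334,030 | Ashcroft Reservoir: $323,290

$379,380 shared equally gives $126,460 per project.
Remainder $463,660 by residents (total 9,241): Winslow Overpass 59,255.76 → $59,260; Upper Pavilion 207,570.76 → $207,570; Ashcroft Reservoir 196,833.48 → $196,830.
Totals: Winslow Overpass $126,460 + $59,260 = $185,720; Upper Pavilion $126,460 + $207,570 = $334,030; Ashcroft Reservoir $126,460 + $196,830 = $323,290.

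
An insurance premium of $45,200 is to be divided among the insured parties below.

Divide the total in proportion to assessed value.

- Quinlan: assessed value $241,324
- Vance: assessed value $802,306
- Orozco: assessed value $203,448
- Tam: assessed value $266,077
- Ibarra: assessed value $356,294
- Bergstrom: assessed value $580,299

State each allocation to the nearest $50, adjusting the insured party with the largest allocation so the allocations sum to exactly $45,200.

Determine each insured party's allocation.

Combined assessed value = 2,449,748.
Raw shares: Quinlan 241,324/2,449,748 × $45,200 = 4,452.64; Vance 802,306/2,449,748 × $45,200 = 14,803.25; Orozco 203,448/2,449,748 × $45,200 = 3,753.79; Tam 266,077/2,449,748 × $45,200 = 4,909.35; Ibarra 356,294/2,449,748 × $45,200 = 6,573.94; Bergstrom 580,299/2,449,748 × $45,200 = 10,707.03.
At nearest $50: Quinlan $4,450; Vance $14,800; Orozco $3,750; Tam $4,900; Ibarra $6,550; Bergstrom $10,700. Sum = $45,150.
Difference $45,200 − $45,150 = +$50 applied to largest allocation (Vance): Vance becomes $14,850.

Quinlan: $4,450; Vance: $14,850; Orozco: $3,750; Tam: $4,900; Ibarra: $6,550; Bergstrom: $10,700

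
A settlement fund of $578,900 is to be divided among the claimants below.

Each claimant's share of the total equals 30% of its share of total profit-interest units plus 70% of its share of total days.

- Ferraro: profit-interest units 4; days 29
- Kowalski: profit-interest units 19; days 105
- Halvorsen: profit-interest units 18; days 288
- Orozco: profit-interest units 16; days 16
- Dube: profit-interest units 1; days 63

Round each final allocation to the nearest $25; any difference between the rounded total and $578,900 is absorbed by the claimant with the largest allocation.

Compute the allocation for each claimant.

Totals — profit-interest units 58, days 501.
Composite weights (30% profit-interest units + 70% days): Ferraro 0.0612; Kowalski 0.2450; Halvorsen 0.4955; Orozco 0.1051; Dube 0.0932.
Proportional shares: Ferraro 35,433.67; Kowalski 141,820.34; Halvorsen 286,844.17; Orozco 60,850.44; Dube 53,951.38.
After rounding ($25): Ferraro $35,425; Kowalski $141,825; Halvorsen $286,850; Orozco $60,850; Dube $53,950. Sum = $578,900.
Rounded total matches; no reconciliation needed.

Ferraro: $35,425 | Kowalski: $141,825 | Halvorsen: $286,850 | Orozco: $60,850 | Dube: $53,950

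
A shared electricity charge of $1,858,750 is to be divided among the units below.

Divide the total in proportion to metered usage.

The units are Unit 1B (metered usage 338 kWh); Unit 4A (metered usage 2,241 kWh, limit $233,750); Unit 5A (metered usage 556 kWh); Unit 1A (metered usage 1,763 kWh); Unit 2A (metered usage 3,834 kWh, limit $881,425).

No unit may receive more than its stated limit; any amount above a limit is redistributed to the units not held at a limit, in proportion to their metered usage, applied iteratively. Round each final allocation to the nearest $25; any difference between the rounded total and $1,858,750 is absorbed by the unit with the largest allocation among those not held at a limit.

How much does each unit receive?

Unit 1B: $94,600 · Unit 4A: $233,750 · Unit 5A: $155,600 · Unit 1A: $493,375 · Unit 2A: $881,425

Total metered usage = 8,732.
Proportional shares (ignoring caps): Unit 1B 71,948.87; Unit 4A 477,033.76; Unit 5A 118,353.76; Unit 1A 375,283.58; Unit 2A 816,130.04.
Held at cap: Unit 4A ($233,750); balance $1,625,000 reallocated over remaining metered usage 6,491.
Held at cap: Unit 2A ($881,425); balance $743,575 reallocated over remaining metered usage 2,657.
Shares after redistribution: Unit 1B 94,591.02 → $94,600; Unit 5A 155,599.44 → $155,600; Unit 1A 493,384.54 → $493,375.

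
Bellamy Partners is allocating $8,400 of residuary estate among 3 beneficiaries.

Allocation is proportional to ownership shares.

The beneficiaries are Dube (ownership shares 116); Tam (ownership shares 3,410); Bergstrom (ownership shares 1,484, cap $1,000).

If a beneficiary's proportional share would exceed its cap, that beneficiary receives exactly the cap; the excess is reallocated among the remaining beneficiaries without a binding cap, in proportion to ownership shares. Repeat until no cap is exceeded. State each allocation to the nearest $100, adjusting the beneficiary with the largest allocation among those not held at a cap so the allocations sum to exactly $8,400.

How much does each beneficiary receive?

Sum of ownership shares: 5,010.
Unconstrained shares: Dube 194.49; Tam 5,717.37; Bergstrom 2,488.14.
Capped: Bergstrom ($1,000); remaining pool $7,400 reallocated over remaining ownership shares 3,526.
Shares after redistribution: Dube 243.45 → $200; Tam 7,156.55 → $7,200.

Dube: $200 | Tam: $7,200 | Bergstrom: $1,000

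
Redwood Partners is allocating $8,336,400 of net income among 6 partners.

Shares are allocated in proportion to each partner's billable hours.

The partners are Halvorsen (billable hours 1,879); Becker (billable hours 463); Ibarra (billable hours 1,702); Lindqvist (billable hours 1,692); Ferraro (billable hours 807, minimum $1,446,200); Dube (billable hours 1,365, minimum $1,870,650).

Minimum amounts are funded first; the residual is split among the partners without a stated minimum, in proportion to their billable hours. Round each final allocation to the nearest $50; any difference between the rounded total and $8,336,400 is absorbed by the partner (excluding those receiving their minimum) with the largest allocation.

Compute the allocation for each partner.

Halvorsen: $1,644,350 · Becker: $405,150 · Ibarra: $1,489,400 · Lindqvist: $1,480,650 · Ferraro: $1,446,200 · Dube: $1,870,650

Minimums first: Ferraro $1,446,200; Dube $1,870,650. Residual $5,019,550.
Residual split over remaining billable hours 5,736: Halvorsen 1,644,305.17 → $1,644,300; Becker 405,169.40 → $405,150; Ibarra 1,489,413.20 → $1,489,400; Lindqvist 1,480,662.24 → $1,480,650.
Rounding difference +$50 applied to Halvorsen → $1,644,350.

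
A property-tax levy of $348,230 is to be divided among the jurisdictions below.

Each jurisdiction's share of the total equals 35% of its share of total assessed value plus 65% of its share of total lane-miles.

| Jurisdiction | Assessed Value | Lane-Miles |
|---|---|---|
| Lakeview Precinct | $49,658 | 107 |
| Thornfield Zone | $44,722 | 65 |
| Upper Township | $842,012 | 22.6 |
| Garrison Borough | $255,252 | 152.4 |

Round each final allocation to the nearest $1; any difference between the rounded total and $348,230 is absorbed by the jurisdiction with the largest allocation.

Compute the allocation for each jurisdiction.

Assessed value total 1,191,644; lane-miles total 347.
Combined weights (35% assessed value + 65% lane-miles): Lakeview Precinct 0.2150; Thornfield Zone 0.1349; Upper Township 0.2896; Garrison Borough 0.3604.
Raw shares: Lakeview Precinct 74,875.52; Thornfield Zone 46,973.90; Upper Township 100,862.46; Garrison Borough 125,518.13.
After rounding ($1): Lakeview Precinct $74,876; Thornfield Zone $46,974; Upper Township $100,862; Garrison Borough $125,518. Sum = $348,230.
No rounding difference to absorb.

Lakeview Precinct: $74,876 · Thornfield Zone: $46,974 · Upper Township: $100,862 · Garrison Borough: $125,518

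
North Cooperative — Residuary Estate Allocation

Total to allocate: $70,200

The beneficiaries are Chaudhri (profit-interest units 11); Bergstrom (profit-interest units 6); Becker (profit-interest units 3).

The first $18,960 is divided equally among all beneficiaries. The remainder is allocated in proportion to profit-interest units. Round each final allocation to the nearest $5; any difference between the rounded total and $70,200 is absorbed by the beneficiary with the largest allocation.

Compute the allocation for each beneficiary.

Chaudhri: $34,505 · Bergstrom: $21,690 · Becker: $14,005

First tranche $18,960 split equally: $6,320 each.
Remainder $51,240 by profit-interest units (total 20): Chaudhri 28,182.00 → $28,180; Bergstrom 15,372.00 → $15,370; Becker 7,686.00 → $7,685.
Rounding difference +$5 on remainder applied to Chaudhri.
Totals: Chaudhri $6,320 + $28,185 = $34,505; Bergstrom $6,320 + $15,370 = $21,690; Becker $6,320 + $7,685 = $14,005.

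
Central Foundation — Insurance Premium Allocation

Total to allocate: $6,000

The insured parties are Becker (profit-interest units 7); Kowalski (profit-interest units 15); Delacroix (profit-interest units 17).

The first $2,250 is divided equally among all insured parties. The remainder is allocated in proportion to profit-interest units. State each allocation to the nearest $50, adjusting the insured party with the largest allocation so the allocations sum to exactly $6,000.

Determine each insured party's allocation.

Becker: $1,400 | Kowalski: $2,200 | Delacroix: $2,400

First tranche $2,250 split equally: $750 each.
Remainder $3,750 by profit-interest units (total 39): Becker 673.08 → $650; Kowalski 1,442.31 → $1,450; Delacroix 1,634.62 → $1,650.
Totals: Becker $750 + $650 = $1,400; Kowalski $750 + $1,450 = $2,200; Delacroix $750 + $1,650 = $2,400.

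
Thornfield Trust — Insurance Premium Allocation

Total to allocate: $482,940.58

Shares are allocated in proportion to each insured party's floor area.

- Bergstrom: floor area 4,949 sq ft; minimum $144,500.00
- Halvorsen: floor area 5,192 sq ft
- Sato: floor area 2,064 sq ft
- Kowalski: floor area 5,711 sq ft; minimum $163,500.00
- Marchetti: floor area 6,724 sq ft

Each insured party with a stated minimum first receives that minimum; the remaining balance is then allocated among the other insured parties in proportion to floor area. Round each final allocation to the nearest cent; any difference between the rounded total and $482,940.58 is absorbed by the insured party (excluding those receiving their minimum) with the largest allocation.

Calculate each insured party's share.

Guaranteed amounts: Bergstrom $144,500.00; Kowalski $163,500.00. Balance $174,940.58.
Balance split over remaining floor area 13,980: Halvorsen 64,970.7791 → $64,970.78; Sato 25,828.1371 → $25,828.14; Marchetti 84,141.6638 → $84,141.66.

Bergstrom: $144,500.00 · Halvorsen: $64,970.78 · Sato: $25,828.14 · Kowalski: $163,500.00 · Marchetti: $84,141.66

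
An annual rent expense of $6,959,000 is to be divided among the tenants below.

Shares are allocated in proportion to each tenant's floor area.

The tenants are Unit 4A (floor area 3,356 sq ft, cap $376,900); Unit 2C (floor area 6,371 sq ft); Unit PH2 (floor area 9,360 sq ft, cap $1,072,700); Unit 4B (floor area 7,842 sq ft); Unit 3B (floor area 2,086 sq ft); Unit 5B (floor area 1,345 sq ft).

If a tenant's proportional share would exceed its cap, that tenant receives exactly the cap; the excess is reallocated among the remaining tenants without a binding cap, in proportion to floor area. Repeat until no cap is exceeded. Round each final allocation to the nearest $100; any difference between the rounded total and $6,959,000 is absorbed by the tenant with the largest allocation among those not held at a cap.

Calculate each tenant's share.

Unit 4A: $376,900 | Unit 2C: $1,989,400 | Unit PH2: $1,072,700 | Unit 4B: $2,448,600 | Unit 3B: $651,400 | Unit 5B: $420,000

Floor area total: 30,360.
Pro-rata shares before constraints: Unit 4A 769,249.14; Unit 2C 1,460,335.61; Unit PH2 2,145,462.45; Unit 4B 1,797,512.45; Unit 3B 478,144.73; Unit 5B 308,295.62.
Capped: Unit 4A ($376,900), Unit PH2 ($1,072,700); residual $5,509,400 reallocated over remaining floor area 17,644.
Remaining shares: Unit 2C 1,989,366.78 → $1,989,400; Unit 4B 2,448,691.61 → $2,448,700; Unit 3B 651,360.71 → $651,400; Unit 5B 419,980.90 → $420,000.
Rounding difference −$100 applied to Unit 4B → $2,448,600.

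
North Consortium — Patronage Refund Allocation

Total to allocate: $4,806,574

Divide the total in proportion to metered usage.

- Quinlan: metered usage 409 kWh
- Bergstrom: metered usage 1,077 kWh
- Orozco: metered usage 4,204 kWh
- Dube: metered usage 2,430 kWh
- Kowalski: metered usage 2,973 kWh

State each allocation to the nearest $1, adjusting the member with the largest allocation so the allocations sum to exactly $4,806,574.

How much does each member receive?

Quinlan: $177,219 | Bergstrom: $466,662 | Orozco: $1,821,584 | Dube: $1,052,914 | Kowalski: $1,288,195

Total metered usage = 11,093.
Proportional shares: Quinlan 409/11,093 × $4,806,574 = 177,218.86; Bergstrom 1,077/11,093 × $4,806,574 = 466,661.88; Orozco 4,204/11,093 × $4,806,574 = 1,821,584.52; Dube 2,430/11,093 × $4,806,574 = 1,052,913.98; Kowalski 2,973/11,093 × $4,806,574 = 1,288,194.76.
At nearest $1: Quinlan $177,219; Bergstrom $466,662; Orozco $1,821,585; Dube $1,052,914; Kowalski $1,288,195. Sum = $4,806,575.
Difference $4,806,574 − $4,806,575 = −$1 applied to largest allocation (Orozco): Orozco becomes $1,821,584.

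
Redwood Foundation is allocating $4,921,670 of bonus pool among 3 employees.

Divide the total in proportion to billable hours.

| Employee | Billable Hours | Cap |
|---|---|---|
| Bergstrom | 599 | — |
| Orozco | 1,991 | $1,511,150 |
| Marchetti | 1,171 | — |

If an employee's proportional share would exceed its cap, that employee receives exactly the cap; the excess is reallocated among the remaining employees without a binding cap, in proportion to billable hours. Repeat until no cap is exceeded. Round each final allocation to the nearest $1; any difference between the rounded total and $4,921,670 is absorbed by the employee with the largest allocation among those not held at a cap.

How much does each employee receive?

Bergstrom: $1,154,182; Orozco: $1,511,150; Marchetti: $2,256,338

Total billable hours = 3,761.
Proportional shares (ignoring caps): Bergstrom 783,855.45; Orozco 2,605,436.05; Marchetti 1,532,378.51.
Capped: Orozco ($1,511,150); balance $3,410,520 reallocated over remaining billable hours 1,770.
Shares after redistribution: Bergstrom 1,154,181.63 → $1,154,182; Marchetti 2,256,338.37 → $2,256,338.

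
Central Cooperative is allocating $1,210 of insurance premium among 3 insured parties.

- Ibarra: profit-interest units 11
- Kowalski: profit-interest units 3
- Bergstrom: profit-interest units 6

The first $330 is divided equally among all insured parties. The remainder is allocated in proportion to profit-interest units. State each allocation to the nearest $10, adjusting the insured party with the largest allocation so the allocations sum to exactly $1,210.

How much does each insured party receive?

Ibarra: $600; Kowalski: $240; Bergstrom: $370

First tranche $330 split equally: $110 each.
Remainder $880 by profit-interest units (total 20): Ibarra 484.00 → $480; Kowalski 132.00 → $130; Bergstrom 264.00 → $260.
Rounding difference +$10 on remainder applied to Ibarra.
Totals: Ibarra $110 + $490 = $600; Kowalski $110 + $130 = $240; Bergstrom $110 + $260 = $370.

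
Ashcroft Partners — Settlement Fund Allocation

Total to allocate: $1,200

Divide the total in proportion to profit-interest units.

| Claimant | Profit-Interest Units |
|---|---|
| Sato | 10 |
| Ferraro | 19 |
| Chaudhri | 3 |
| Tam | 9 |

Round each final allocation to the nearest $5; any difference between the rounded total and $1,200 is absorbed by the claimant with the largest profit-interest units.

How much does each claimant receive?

Combined profit-interest units = 41.
Unrounded shares: Sato 10/41 × $1,200 = 292.68; Ferraro 19/41 × $1,200 = 556.10; Chaudhri 3/41 × $1,200 = 87.80; Tam 9/41 × $1,200 = 263.41.
At nearest $5: Sato $295; Ferraro $555; Chaudhri $90; Tam $265. Sum = $1,205.
Difference $1,200 − $1,205 = −$5 applied to largest profit-interest units (Ferraro): Ferraro becomes $550.

Sato: $295; Ferraro: $550; Chaudhri: $90; Tam: $265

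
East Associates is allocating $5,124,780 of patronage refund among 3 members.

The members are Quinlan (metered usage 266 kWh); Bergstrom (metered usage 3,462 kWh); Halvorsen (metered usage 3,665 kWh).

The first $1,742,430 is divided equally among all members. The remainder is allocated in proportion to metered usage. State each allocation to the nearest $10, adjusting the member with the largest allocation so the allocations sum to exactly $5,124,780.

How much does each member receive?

Quinlan: $702,510; Bergstrom: $2,164,700; Halvorsen: $2,257,570

First tranche $1,742,430 split equally: $580,810 each.
Remainder $3,382,350 by metered usage (total 7,393): Quinlan 121,696.89 → $121,700; Bergstrom 1,583,889.58 → $1,583,890; Halvorsen 1,676,763.53 → $1,676,760.
Totals: Quinlan $580,810 + $121,700 = $702,510; Bergstrom $580,810 + $1,583,890 = $2,164,700; Halvorsen $580,810 + $1,676,760 = $2,257,570.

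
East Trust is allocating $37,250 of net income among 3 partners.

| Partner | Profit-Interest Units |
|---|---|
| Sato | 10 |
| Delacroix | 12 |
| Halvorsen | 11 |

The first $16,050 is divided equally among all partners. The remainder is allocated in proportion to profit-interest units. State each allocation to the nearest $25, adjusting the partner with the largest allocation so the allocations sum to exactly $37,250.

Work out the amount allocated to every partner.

Sato: $11,775 · Delacroix: $13,050 · Halvorsen: $12,425

$16,050 shared equally gives $5,350 per partner.
Remainder $21,200 by profit-interest units (total 33): Sato 6,424.24 → $6,425; Delacroix 7,709.09 → $7,700; Halvorsen 7,066.67 → $7,075.
Totals: Sato $5,350 + $6,425 = $11,775; Delacroix $5,350 + $7,700 = $13,050; Halvorsen $5,350 + $7,075 = $12,425.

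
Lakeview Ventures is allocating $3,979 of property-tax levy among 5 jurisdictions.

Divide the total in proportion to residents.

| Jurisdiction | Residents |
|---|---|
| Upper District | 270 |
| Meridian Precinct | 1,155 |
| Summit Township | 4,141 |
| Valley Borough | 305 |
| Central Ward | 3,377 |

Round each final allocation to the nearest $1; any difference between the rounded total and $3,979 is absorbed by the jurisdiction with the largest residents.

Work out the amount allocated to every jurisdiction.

Residents total: 270 + 1,155 + 4,141 + 305 + 3,377 = 9,248.
Pro-rata amounts: Upper District 116.17; Meridian Precinct 496.94; Summit Township 1,781.69; Valley Borough 131.23; Central Ward 1,452.97.
After rounding ($1): Upper District $116; Meridian Precinct $497; Summit Township $1,782; Valley Borough $131; Central Ward $1,453. Sum = $3,979.
Rounded total matches; no reconciliation needed.

Upper District: $116; Meridian Precinct: $497; Summit Township: $1,782; Valley Borough: $131; Central Ward: $1,453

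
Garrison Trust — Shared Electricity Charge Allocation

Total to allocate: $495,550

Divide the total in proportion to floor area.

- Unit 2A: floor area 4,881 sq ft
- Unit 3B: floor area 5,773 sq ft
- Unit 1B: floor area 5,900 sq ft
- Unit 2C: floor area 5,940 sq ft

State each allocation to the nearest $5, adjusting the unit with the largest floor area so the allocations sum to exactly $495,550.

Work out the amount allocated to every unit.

Combined floor area = 4,881 + 5,773 + 5,900 + 5,940 = 22,494.
Unrounded shares: Unit 2A 107,529.99; Unit 3B 127,181.03; Unit 1B 129,978.88; Unit 2C 130,860.10.
Rounded to nearest $5: Unit 2A $107,530; Unit 3B $127,180; Unit 1B $129,980; Unit 2C $130,860. Sum = $495,550.
Rounded total matches; no reconciliation needed.

Unit 2A: $107,530 | Unit 3B: $127,180 | Unit 1B: $129,980 | Unit 2C: $130,860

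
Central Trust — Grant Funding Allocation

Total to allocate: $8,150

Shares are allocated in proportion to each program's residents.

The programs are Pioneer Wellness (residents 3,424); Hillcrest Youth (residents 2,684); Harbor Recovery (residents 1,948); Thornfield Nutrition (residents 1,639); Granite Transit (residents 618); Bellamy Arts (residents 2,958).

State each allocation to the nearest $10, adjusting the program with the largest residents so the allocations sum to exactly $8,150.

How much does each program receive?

Combined residents = 3,424 + 2,684 + 1,948 + 1,639 + 618 + 2,958 = 13,271.
Proportional shares: Pioneer Wellness 2,102.75; Hillcrest Youth 1,648.30; Harbor Recovery 1,196.31; Thornfield Nutrition 1,006.54; Granite Transit 379.53; Bellamy Arts 1,816.57.
At nearest $10: Pioneer Wellness $2,100; Hillcrest Youth $1,650; Harbor Recovery $1,200; Thornfield Nutrition $1,010; Granite Transit $380; Bellamy Arts $1,820. Sum = $8,160.
Difference $8,150 − $8,160 = −$10 applied to largest residents (Pioneer Wellness): Pioneer Wellness becomes $2,090.

Pioneer Wellness: $2,090 | Hillcrest Youth: $1,650 | Harbor Recovery: $1,200 | Thornfield Nutrition: $1,010 | Granite Transit: $380 | Bellamy Arts: $1,820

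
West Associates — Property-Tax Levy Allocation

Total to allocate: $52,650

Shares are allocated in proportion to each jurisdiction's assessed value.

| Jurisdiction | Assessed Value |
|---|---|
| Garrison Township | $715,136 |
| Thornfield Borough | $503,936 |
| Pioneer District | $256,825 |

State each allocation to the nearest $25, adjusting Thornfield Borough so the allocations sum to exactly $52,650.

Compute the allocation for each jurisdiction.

Assessed value total: 1,475,897.
Pro-rata amounts: Garrison Township 715,136/1,475,897 × $52,650 = 25,511.20; Thornfield Borough 503,936/1,475,897 × $52,650 = 17,977.02; Pioneer District 256,825/1,475,897 × $52,650 = 9,161.78.
After rounding ($25): Garrison Township $25,500; Thornfield Borough $17,975; Pioneer District $9,150. Sum = $52,625.
Difference $52,650 − $52,625 = +$25 applied to Thornfield Borough: Thornfield Borough becomes $18,000.

Garrison Township: $25,500; Thornfield Borough: $18,000; Pioneer District: $9,150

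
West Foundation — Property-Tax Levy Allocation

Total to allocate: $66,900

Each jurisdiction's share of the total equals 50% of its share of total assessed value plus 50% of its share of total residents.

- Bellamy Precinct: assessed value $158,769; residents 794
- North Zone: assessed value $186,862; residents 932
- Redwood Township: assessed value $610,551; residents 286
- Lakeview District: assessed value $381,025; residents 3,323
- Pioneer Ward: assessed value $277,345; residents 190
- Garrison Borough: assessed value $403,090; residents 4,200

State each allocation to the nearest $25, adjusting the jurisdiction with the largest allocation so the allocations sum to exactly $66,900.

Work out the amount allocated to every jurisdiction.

Bellamy Precinct: $5,375 · North Zone: $6,300 · Redwood Township: $11,100 · Lakeview District: $17,750 · Pioneer Ward: $5,250 · Garrison Borough: $21,125

Totals — assessed value 2,017,642, residents 9,725.
Combined weights (50% assessed value + 50% residents): Bellamy Precinct 0.0802; North Zone 0.0942; Redwood Township 0.1660; Lakeview District 0.2653; Pioneer Ward 0.0785; Garrison Borough 0.3158.
Proportional shares: Bellamy Precinct 5,363.23; North Zone 6,303.64; Redwood Township 11,105.90; Lakeview District 17,746.67; Pioneer Ward 5,251.56; Garrison Borough 21,129.00.
Rounded to nearest $25: Bellamy Precinct $5,375; North Zone $6,300; Redwood Township $11,100; Lakeview District $17,750; Pioneer Ward $5,250; Garrison Borough $21,125. Sum = $66,900.
No rounding difference to absorb.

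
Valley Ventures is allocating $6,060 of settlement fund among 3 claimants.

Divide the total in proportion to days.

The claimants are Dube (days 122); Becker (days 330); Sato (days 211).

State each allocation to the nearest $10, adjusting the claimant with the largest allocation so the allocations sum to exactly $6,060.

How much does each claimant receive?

Dube: $1,120; Becker: $3,010; Sato: $1,930

Combined days = 663.
Unrounded shares: Dube 122/663 × $6,060 = 1,115.11; Becker 330/663 × $6,060 = 3,016.29; Sato 211/663 × $6,060 = 1,928.60.
At nearest $10: Dube $1,120; Becker $3,020; Sato $1,930. Sum = $6,070.
Difference $6,060 − $6,070 = −$10 applied to largest allocation (Becker): Becker becomes $3,010.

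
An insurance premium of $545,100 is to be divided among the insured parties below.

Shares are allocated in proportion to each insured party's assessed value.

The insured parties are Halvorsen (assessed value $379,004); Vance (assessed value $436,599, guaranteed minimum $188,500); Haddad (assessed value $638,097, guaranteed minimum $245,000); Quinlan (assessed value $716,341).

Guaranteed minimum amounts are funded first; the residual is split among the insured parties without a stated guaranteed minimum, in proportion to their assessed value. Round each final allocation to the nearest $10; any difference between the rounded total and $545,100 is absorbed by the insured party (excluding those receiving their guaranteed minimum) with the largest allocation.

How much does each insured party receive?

Halvorsen: $38,620; Vance: $188,500; Haddad: $245,000; Quinlan: $72,980

Guaranteed amounts: Vance $188,500; Haddad $245,000. Balance $111,600.
Balance split over remaining assessed value 1,095,345: Halvorsen 38,615.09 → $38,620; Quinlan 72,984.91 → $72,980.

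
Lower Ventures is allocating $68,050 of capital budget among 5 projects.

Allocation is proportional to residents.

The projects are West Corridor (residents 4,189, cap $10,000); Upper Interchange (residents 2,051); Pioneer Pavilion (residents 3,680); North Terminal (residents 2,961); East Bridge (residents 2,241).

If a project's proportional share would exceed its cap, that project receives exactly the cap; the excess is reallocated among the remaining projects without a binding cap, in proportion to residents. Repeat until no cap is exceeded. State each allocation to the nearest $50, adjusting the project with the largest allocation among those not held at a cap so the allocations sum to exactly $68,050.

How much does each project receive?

Residents total: 15,122.
Unconstrained shares: West Corridor 18,850.78; Upper Interchange 9,229.64; Pioneer Pavilion 16,560.24; North Terminal 13,324.70; East Bridge 10,084.65.
Held at cap: West Corridor ($10,000); remaining pool $58,050 reallocated over remaining residents 10,933.
Redistributed shares: Upper Interchange 10,890.02 → $10,900; Pioneer Pavilion 19,539.38 → $19,550; North Terminal 15,721.76 → $15,700; East Bridge 11,898.84 → $11,900.

West Corridor: $10,000 | Upper Interchange: $10,900 | Pioneer Pavilion: $19,550 | North Terminal: $15,700 | East Bridge: $11,900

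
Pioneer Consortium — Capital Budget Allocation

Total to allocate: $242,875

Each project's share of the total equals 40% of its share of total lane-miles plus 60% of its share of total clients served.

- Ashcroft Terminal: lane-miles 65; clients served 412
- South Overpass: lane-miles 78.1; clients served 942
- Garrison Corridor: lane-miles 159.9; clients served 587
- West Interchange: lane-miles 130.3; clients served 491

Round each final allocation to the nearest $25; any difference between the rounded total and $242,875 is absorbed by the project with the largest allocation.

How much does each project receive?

Ashcroft Terminal: $39,250 · South Overpass: $73,975 · Garrison Corridor: $71,025 · West Interchange: $58,625

Totals — lane-miles 433.3, clients served 2,432.
Combined weights (40% lane-miles + 60% clients served): Ashcroft Terminal 0.1616; South Overpass 0.3045; Garrison Corridor 0.2924; West Interchange 0.2414.
Raw shares: Ashcroft Terminal 39,260.59; South Overpass 73,955.24; Garrison Corridor 71,024.04; West Interchange 58,635.14.
At nearest $25: Ashcroft Terminal $39,250; South Overpass $73,950; Garrison Corridor $71,025; West Interchange $58,625. Sum = $242,850.
Difference $242,875 − $242,850 = +$25 applied to largest allocation (South Overpass): South Overpass becomes $73,975.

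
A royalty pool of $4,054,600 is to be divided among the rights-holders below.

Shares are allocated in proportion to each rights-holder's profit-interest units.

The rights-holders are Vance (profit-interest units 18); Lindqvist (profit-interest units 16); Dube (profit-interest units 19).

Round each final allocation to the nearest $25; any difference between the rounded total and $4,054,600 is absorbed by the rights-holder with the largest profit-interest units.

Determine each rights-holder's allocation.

Sum of profit-interest units: 53.
Unrounded shares: Vance 18/53 × $4,054,600 = 1,377,033.96; Lindqvist 16/53 × $4,054,600 = 1,224,030.19; Dube 19/53 × $4,054,600 = 1,453,535.85.
At nearest $25: Vance $1,377,025; Lindqvist $1,224,025; Dube $1,453,525. Sum = $4,054,575.
Difference $4,054,600 − $4,054,575 = +$25 applied to largest profit-interest units (Dube): Dube becomes $1,453,550.

Vance: $1,377,025; Lindqvist: $1,224,025; Dube: $1,453,550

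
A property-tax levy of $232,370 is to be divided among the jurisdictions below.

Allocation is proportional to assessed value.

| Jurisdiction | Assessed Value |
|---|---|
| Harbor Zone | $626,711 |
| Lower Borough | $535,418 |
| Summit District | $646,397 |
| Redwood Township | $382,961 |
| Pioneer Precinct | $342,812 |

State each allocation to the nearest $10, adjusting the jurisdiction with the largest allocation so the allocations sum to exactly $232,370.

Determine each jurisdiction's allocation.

Harbor Zone: $57,460 | Lower Borough: $49,090 | Summit District: $59,280 | Redwood Township: $35,110 | Pioneer Precinct: $31,430

Sum of assessed value: 2,534,299.
Pro-rata amounts: Harbor Zone 626,711/2,534,299 × $232,370 = 57,463.16; Lower Borough 535,418/2,534,299 × $232,370 = 49,092.50; Summit District 646,397/2,534,299 × $232,370 = 59,268.17; Redwood Township 382,961/2,534,299 × $232,370 = 35,113.71; Pioneer Precinct 342,812/2,534,299 × $232,370 = 31,432.45.
At nearest $10: Harbor Zone $57,460; Lower Borough $49,090; Summit District $59,270; Redwood Township $35,110; Pioneer Precinct $31,430. Sum = $232,360.
Difference $232,370 − $232,360 = +$10 applied to largest allocation (Summit District): Summit District becomes $59,280.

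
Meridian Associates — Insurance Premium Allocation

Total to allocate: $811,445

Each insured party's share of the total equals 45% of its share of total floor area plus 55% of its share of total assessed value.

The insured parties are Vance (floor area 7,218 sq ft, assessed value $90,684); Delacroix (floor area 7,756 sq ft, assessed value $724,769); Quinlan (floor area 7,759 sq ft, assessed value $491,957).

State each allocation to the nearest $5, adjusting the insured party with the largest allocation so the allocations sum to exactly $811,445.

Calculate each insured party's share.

Vance: $146,895 · Delacroix: $371,985 · Quinlan: $292,565

Floor area total 22,733; assessed value total 1,307,410.
Blended shares (45% floor area + 55% assessed value): Vance 0.1810; Delacroix 0.4584; Quinlan 0.3605.
Pro-rata amounts: Vance 146,895.28; Delacroix 371,986.87; Quinlan 292,562.84.
After rounding ($5): Vance $146,895; Delacroix $371,985; Quinlan $292,565. Sum = $811,445.
Sum already equals the total — no adjustment.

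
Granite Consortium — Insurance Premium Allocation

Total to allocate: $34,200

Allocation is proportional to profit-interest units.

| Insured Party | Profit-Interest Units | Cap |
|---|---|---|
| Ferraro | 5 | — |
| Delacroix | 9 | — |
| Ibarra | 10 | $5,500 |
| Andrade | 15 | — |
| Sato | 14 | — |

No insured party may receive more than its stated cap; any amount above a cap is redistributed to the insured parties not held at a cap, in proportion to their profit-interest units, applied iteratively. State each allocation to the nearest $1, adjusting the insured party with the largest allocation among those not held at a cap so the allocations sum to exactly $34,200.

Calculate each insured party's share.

Combined profit-interest units = 53.
Pro-rata shares before constraints: Ferraro 3,226.42; Delacroix 5,807.55; Ibarra 6,452.83; Andrade 9,679.25; Sato 9,033.96.
Cap binds for Ibarra ($5,500); residual $28,700 reallocated over remaining profit-interest units 43.
Redistributed shares: Ferraro 3,337.21 → $3,337; Delacroix 6,006.98 → $6,007; Andrade 10,011.63 → $10,012; Sato 9,344.19 → $9,344.

Ferraro: $3,337; Delacroix: $6,007; Ibarra: $5,500; Andrade: $10,012; Sato: $9,344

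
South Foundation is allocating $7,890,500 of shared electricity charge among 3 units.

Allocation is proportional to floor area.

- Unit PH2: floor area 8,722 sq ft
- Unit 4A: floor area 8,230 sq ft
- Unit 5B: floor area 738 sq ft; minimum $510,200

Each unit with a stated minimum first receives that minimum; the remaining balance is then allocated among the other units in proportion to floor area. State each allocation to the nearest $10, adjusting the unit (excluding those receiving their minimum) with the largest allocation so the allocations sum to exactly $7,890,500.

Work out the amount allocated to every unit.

Minimums first: Unit 5B $510,200. Residual $7,380,300.
Residual split over remaining floor area 16,952: Unit PH2 3,797,249.68 → $3,797,250; Unit 4A 3,583,050.32 → $3,583,050.

Unit PH2: $3,797,250; Unit 4A: $3,583,050; Unit 5B: $510,200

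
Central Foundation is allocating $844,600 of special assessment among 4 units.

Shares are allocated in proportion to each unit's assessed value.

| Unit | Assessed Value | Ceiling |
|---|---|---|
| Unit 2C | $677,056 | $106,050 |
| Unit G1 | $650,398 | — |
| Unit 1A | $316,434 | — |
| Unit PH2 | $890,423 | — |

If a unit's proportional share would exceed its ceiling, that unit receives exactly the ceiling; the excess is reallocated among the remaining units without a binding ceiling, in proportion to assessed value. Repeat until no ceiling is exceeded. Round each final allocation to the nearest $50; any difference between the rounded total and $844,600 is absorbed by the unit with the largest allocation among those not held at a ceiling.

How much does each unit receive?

Unit 2C: $106,050 · Unit G1: $258,650 · Unit 1A: $125,850 · Unit PH2: $354,050

Combined assessed value = 2,534,311.
Proportional shares (ignoring caps): Unit 2C 225,639.83; Unit G1 216,755.62; Unit 1A 105,456.73; Unit PH2 296,747.82.
Held at cap: Unit 2C ($106,050); residual $738,550 reallocated over remaining assessed value 1,857,255.
Redistributed shares: Unit G1 258,635.16 → $258,650; Unit 1A 125,832.12 → $125,850; Unit PH2 354,082.72 → $354,100.
Rounding difference −$50 applied to Unit PH2 → $354,050.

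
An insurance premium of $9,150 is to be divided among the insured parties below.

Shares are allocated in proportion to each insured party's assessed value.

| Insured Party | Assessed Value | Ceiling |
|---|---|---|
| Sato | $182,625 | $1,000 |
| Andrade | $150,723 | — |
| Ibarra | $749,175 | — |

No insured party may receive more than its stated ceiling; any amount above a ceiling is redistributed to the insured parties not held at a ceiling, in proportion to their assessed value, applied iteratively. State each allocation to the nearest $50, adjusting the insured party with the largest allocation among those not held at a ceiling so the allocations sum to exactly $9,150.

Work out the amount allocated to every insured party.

Sum of assessed value: 1,082,523.
Pro-rata shares before constraints: Sato 1,543.63; Andrade 1,273.98; Ibarra 6,332.38.
Held at cap: Sato ($1,000); residual $8,150 reallocated over remaining assessed value 899,898.
Shares after redistribution: Andrade 1,365.04 → $1,350; Ibarra 6,784.96 → $6,800.

Sato: $1,000 · Andrade: $1,350 · Ibarra: $6,800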